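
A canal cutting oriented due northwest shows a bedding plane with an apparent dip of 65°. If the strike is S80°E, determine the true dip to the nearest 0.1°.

β = acute angle between strike S80°E and section due northwest = 35°.
tan(true dip) = tan 65° / sin 35° = 3.7388
true dip = arctan 3.7388 = 75.03°

75.0°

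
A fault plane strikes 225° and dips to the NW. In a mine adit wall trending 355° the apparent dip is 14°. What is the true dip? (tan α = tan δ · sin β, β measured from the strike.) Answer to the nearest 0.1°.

β = acute angle between strike 225° and section 355° = 50°.
tan δ = tan α / sin β = tan 14° / sin 50° = 0.2493 / 0.7660 = 0.3255
δ = arctan(0.3255) = 18.03°

18.0°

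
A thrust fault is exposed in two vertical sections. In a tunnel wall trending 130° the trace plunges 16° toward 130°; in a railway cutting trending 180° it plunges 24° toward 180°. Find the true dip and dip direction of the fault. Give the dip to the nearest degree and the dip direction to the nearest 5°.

true dip 24°, dip direction 180°

Each apparent-dip line lies in the plane. As unit vectors (x east, y north, z up), v₁ plunges 16°→130° and v₂ plunges 24°→180°.
Cross product v₁ × v₂ gives the pole to the plane: n ∝ (0.000, -0.300, 0.673).
True dip = arccos(n_z / |n|) = arccos(0.9135) = 24.0°.
The horizontal component of n points toward azimuth atan2(n_x, n_y) = 180°, the dip direction.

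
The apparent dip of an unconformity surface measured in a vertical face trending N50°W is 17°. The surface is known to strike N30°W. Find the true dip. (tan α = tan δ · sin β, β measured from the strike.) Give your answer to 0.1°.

41.8°

The section is 20° from the strike.
tan(true dip) = tan 17° / sin 20° = 0.8939
δ = arctan(0.8939) = 41.79°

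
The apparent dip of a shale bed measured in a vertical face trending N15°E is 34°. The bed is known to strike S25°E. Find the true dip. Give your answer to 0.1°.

46.4°

β = acute angle between strike S25°E and section N15°E = 40°.
tan(true dip) = tan 34° / sin 40° = 1.0493
true dip = arctan 1.0493 = 46.38°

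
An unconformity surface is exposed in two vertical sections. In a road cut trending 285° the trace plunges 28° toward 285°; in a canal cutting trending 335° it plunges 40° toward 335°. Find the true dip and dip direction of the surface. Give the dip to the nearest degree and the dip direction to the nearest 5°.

true dip 40°, dip direction 335°

The two traces are lines in the plane: v₁ = (sin 285°·cos 28°, cos 285°·cos 28°, −sin 28°), v₂ = (sin 335°·cos 40°, cos 335°·cos 40°, −sin 40°).
The plane normal is n = v₁ × v₂ ∝ (-0.179, 0.396, 0.518).
Dip δ = arctan(|n_h|/n_z) = arctan(0.435/0.518) = 40.0°.
Dip direction = atan2(-0.179, 0.396) = 336° (azimuth of n's horizontal projection).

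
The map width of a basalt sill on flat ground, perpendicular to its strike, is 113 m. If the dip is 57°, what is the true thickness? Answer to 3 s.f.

94.8 m

True thickness t = w · sin(dip) = 113 × sin 57°
t = 113 × 0.8387 = 94.770 m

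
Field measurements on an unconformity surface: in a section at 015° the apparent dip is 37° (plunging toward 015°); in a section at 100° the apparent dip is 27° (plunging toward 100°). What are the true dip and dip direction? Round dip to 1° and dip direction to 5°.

Represent each trace as a vector plunging at its apparent dip toward its trend (east-north-up frame): v₁ = (0.207, 0.771, -0.602), v₂ = (0.877, -0.155, -0.454).
The plane normal is n = v₁ × v₂ ∝ (0.443, 0.434, 0.709).
True dip = arccos(n_z / |n|) = arccos(0.7524) = 41.2°.
Dip direction = azimuth of (n_x, n_y) = atan2(0.443, 0.434) = 46°.

true dip 41°, dip direction 045°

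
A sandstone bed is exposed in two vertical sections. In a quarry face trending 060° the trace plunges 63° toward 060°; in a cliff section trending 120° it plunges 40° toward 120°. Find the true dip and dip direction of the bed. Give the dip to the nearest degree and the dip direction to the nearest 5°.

true dip 63°, dip direction 055°

Each apparent-dip line lies in the plane. As unit vectors (x east, y north, z up), v₁ plunges 63°→060° and v₂ plunges 40°→120°.
Cross product v₁ × v₂ gives the pole to the plane: n ∝ (0.487, 0.338, 0.301).
Dip δ = arctan(|n_h|/n_z) = arctan(0.593/0.301) = 63.1°.
Dip direction = azimuth of (n_x, n_y) = atan2(0.487, 0.338) = 55°.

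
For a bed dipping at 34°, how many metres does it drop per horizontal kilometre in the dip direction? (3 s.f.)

drop per km = 1000 × tan 34° = 1000 × 0.6745

675 m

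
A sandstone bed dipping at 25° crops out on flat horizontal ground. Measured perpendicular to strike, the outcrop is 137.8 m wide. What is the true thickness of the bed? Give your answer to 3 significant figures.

True thickness t = w · sin(dip) = 137.8 × sin 25°
t = 137.8 × 0.4226 = 58.237 m

58.2 m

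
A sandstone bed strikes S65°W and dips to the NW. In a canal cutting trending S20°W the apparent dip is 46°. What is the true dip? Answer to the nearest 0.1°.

The section is 45° from the strike.
tan δ = tan α / sin β = tan 46° / sin 45° = 1.0355 / 0.7071 = 1.4645
true dip = arctan 1.4645 = 55.67°

55.7°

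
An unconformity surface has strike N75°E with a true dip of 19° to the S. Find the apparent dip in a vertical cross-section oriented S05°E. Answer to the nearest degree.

19°

Angle between strike (N75°E) and section (S05°E): β = 80°.
tan α = tan 19° × sin 80° = 0.3443 × 0.9848 = 0.3391
α = arctan(0.3391) = 18.73°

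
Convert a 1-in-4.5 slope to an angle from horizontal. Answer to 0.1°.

12.5°

tan θ = 1/4.5 = 0.2222
θ = arctan(0.2222) = 12.53°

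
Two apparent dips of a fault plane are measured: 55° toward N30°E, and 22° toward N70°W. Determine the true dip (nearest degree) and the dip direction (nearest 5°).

Each apparent-dip line lies in the plane. As unit vectors (x east, y north, z up), v₁ plunges 55°→N30°E and v₂ plunges 22°→N70°W.
The plane normal is n = v₁ × v₂ ∝ (0.074, 0.821, 0.524).
tan δ = √(n_x²+n_y²)/n_z = 0.824/0.524, so δ = 57.6°.
Dip direction = atan2(0.074, 0.821) = 5° (azimuth of n's horizontal projection).

true dip 58°, dip direction 005°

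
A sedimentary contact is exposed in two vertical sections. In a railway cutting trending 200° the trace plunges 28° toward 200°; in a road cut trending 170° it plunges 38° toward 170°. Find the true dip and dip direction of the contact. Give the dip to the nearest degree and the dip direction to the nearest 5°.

Each apparent-dip line lies in the plane. As unit vectors (x east, y north, z up), v₁ plunges 28°→200° and v₂ plunges 38°→170°.
Cross product v₁ × v₂ gives the pole to the plane: n ∝ (0.146, -0.250, 0.348).
Dip δ = arctan(|n_h|/n_z) = arctan(0.290/0.348) = 39.8°.
Dip direction = atan2(0.146, -0.250) = 150° (azimuth of n's horizontal projection).

true dip 40°, dip direction 150°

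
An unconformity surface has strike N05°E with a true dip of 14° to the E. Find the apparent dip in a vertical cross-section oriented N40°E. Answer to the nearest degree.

The section lies 35° from the strike.
tan(apparent dip) = tan 14° · sin 35° = 0.1430
apparent dip = arctan 0.1430 = 8.14°

8°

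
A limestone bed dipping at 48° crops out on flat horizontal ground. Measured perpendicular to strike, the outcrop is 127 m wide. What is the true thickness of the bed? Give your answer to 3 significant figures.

94.4 m

True thickness t = w · sin(dip) = 127 × sin 48°
t = 127 × 0.7431 = 94.379 m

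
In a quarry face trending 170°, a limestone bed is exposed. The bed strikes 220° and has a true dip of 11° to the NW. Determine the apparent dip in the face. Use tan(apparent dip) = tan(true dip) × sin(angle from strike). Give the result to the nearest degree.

8°

The section lies 50° from the strike.
tan(apparent dip) = tan 11° · sin 50° = 0.1489
α = arctan(0.1489) = 8.47°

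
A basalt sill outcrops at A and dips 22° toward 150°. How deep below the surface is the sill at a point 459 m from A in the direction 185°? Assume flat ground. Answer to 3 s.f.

152 m

The hole lies 35° from the dip direction, so the down-dip offset is 459 × cos 35° = 375.99 m.
Depth = down-dip offset × tan(dip) = 375.99 × tan 22° = 375.99 × 0.4040
Depth = 151.91 m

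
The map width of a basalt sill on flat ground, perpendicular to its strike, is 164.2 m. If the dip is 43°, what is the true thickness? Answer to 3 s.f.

112 m

True thickness t = w · sin(dip) = 164.2 × sin 43°
t = 164.2 × 0.6820 = 111.984 m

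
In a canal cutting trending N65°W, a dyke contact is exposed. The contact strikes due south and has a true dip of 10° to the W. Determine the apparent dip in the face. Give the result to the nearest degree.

9°

The section lies 65° from the strike.
tan(apparent dip) = tan 10° · sin 65° = 0.1598
apparent dip = arctan 0.1598 = 9.08°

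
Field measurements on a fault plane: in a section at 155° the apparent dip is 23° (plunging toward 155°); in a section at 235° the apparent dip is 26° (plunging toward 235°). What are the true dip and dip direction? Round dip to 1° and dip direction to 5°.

true dip 31°, dip direction 200°

The two traces are lines in the plane: v₁ = (sin 155°·cos 23°, cos 155°·cos 23°, −sin 23°), v₂ = (sin 235°·cos 26°, cos 235°·cos 26°, −sin 26°).
Cross product v₁ × v₂ gives the pole to the plane: n ∝ (-0.164, -0.458, 0.815).
True dip = arccos(n_z / |n|) = arccos(0.8585) = 30.9°.
Dip direction = atan2(-0.164, -0.458) = 200° (azimuth of n's horizontal projection).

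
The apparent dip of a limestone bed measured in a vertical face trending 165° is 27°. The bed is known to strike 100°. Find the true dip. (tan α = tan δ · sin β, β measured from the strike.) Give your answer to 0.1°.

β = acute angle between strike 100° and section 165° = 65°.
tan(true dip) = tan 27° / sin 65° = 0.5622
true dip = arctan 0.5622 = 29.34°

29.3°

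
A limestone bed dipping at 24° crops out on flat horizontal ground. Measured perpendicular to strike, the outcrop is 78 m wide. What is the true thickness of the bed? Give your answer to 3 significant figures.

31.7 m

True thickness t = w · sin(dip) = 78 × sin 24°
t = 78 × 0.4067 = 31.725 m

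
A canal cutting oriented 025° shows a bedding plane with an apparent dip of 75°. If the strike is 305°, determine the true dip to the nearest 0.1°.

75.2°

β = acute angle between strike 305° and section 025° = 80°.
tan δ = tan α / sin β = tan 75° / sin 80° = 3.7321 / 0.9848 = 3.7896
δ = arctan(3.7896) = 75.22°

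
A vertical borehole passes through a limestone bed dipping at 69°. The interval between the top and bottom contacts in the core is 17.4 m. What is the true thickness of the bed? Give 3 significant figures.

True thickness t = h · cos(dip) = 17.4 × cos 69°
t = 17.4 × 0.3584 = 6.236 m

6.24 m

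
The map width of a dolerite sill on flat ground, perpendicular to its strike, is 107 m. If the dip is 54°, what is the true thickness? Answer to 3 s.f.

True thickness t = w · sin(dip) = 107 × sin 54°
t = 107 × 0.8090 = 86.565 m

86.6 m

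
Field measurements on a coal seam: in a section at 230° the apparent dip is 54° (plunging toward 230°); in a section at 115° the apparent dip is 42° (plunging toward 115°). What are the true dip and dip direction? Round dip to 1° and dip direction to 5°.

true dip 65°, dip direction 180°

The two traces are lines in the plane: v₁ = (sin 230°·cos 54°, cos 230°·cos 54°, −sin 54°), v₂ = (sin 115°·cos 42°, cos 115°·cos 42°, −sin 42°).
n = v₁ × v₂ = (-0.001, -0.846, 0.396) (taken with n_z > 0).
True dip = arccos(n_z / |n|) = arccos(0.4238) = 64.9°.
Dip direction = atan2(-0.001, -0.846) = 180° (azimuth of n's horizontal projection).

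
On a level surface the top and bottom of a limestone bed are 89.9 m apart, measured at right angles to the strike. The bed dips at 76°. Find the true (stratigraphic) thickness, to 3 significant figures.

True thickness t = w · sin(dip) = 89.9 × sin 76°
t = 89.9 × 0.9703 = 87.230 m

87.2 m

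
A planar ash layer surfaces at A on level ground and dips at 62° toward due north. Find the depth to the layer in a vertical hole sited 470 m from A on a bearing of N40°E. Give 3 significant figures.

The hole lies 40° from the dip direction, so the down-dip offset is 470 × cos 40° = 360.04 m.
Depth = down-dip offset × tan(dip) = 360.04 × tan 62° = 360.04 × 1.8807
Depth = 677.14 m

677 m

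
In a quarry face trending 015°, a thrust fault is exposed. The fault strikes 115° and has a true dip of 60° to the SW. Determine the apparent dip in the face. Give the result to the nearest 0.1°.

Angle between strike (115°) and section (015°): β = 80°.
tan(apparent dip) = tan 60° · sin 80° = 1.7057
α = arctan(1.7057) = 59.62°

59.6°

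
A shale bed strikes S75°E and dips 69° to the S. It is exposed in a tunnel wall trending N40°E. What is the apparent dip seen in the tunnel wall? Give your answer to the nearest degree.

The strike is S75°E and the section trends N40°E; the acute angle between them is β = 65°.
tan α = tan 69° × sin 65° = 2.6051 × 0.9063 = 2.3610
α = arctan(2.3610) = 67.05°

67°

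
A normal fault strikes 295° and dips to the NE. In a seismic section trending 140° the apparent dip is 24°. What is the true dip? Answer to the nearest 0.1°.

46.5°

The section is 25° from the strike.
tan(true dip) = tan 24° / sin 25° = 1.0535
δ = arctan(1.0535) = 46.49°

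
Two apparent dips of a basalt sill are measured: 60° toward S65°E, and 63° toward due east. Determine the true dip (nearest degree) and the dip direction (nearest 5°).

The two traces are lines in the plane: v₁ = (sin 115°·cos 60°, cos 115°·cos 60°, −sin 60°), v₂ = (sin 90°·cos 63°, cos 90°·cos 63°, −sin 63°).
The plane normal is n = v₁ × v₂ ∝ (0.188, 0.011, 0.096).
Dip δ = arctan(|n_h|/n_z) = arctan(0.189/0.096) = 63.0°.
Dip direction = azimuth of (n_x, n_y) = atan2(0.188, 0.011) = 87°.

true dip 63°, dip direction 085°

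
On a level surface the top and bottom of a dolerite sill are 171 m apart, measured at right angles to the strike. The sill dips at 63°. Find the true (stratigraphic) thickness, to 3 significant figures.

True thickness t = w · sin(dip) = 171 × sin 63°
t = 171 × 0.8910 = 152.362 m

152 m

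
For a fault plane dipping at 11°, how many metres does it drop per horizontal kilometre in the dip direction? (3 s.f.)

drop per km = 1000 × tan 11° = 1000 × 0.1944

194 m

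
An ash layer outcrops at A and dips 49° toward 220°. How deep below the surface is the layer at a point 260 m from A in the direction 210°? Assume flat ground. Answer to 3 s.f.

295 m

The hole lies 10° from the dip direction, so the down-dip offset is 260 × cos 10° = 256.05 m.
Depth = down-dip offset × tan(dip) = 256.05 × tan 49° = 256.05 × 1.1504
Depth = 294.55 m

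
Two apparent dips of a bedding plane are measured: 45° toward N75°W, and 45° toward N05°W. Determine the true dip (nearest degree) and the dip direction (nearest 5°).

Each apparent-dip line lies in the plane. As unit vectors (x east, y north, z up), v₁ plunges 45°→N75°W and v₂ plunges 45°→N05°W.
Cross product v₁ × v₂ gives the pole to the plane: n ∝ (-0.369, 0.439, 0.470).
Dip δ = arctan(|n_h|/n_z) = arctan(0.574/0.470) = 50.7°.
Dip direction = azimuth of (n_x, n_y) = atan2(-0.369, 0.439) = 320°.

true dip 51°, dip direction 320°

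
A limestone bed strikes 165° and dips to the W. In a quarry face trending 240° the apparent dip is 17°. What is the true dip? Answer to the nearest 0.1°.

The section is 75° from the strike.
tan(true dip) = tan 17° / sin 75° = 0.3165
true dip = arctan 0.3165 = 17.56°

17.6°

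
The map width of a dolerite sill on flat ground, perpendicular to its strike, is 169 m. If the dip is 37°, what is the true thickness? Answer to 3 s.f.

True thickness t = w · sin(dip) = 169 × sin 37°
t = 169 × 0.6018 = 101.707 m

102 m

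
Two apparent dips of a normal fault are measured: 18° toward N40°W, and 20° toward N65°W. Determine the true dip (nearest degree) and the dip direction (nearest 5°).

true dip 20°, dip direction 295°

The two traces are lines in the plane: v₁ = (sin 320°·cos 18°, cos 320°·cos 18°, −sin 18°), v₂ = (sin 295°·cos 20°, cos 295°·cos 20°, −sin 20°).
The plane normal is n = v₁ × v₂ ∝ (-0.126, 0.054, 0.378).
True dip = arccos(n_z / |n|) = arccos(0.9396) = 20.0°.
Dip direction = azimuth of (n_x, n_y) = atan2(-0.126, 0.054) = 293°.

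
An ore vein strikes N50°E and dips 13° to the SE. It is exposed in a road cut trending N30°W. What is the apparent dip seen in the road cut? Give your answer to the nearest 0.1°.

The strike is N50°E and the section trends N30°W; the acute angle between them is β = 80°.
tan(apparent dip) = tan 13° · sin 80° = 0.2274
apparent dip = arctan 0.2274 = 12.81°

12.8°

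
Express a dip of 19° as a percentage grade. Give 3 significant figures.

grade % = 100 × tan 19° = 100 × 0.3443

34.4%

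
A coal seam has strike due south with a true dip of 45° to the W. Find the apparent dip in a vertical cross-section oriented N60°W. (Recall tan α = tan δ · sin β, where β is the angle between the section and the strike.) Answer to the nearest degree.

Angle between strike (due south) and section (N60°W): β = 60°.
tan α = tan 45° × sin 60° = 1.0000 × 0.8660 = 0.8660
apparent dip = arctan 0.8660 = 40.89°

41°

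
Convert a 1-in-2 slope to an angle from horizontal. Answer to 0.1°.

26.6°

tan θ = 1/2 = 0.5000
θ = arctan(0.5000) = 26.57°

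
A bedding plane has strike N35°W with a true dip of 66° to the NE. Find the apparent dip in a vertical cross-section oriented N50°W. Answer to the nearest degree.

Angle between strike (N35°W) and section (N50°W): β = 15°.
tan α = tan 66° × sin 15° = 2.2460 × 0.2588 = 0.5813
α = arctan(0.5813) = 30.17°

30°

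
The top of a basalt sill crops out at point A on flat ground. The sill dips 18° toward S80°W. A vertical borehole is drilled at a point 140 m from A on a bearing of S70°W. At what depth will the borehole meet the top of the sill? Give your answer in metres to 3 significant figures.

44.8 m

The hole lies 10° from the dip direction, so the down-dip offset is 140 × cos 10° = 137.87 m.
Depth = down-dip offset × tan(dip) = 137.87 × tan 18° = 137.87 × 0.3249
Depth = 44.80 m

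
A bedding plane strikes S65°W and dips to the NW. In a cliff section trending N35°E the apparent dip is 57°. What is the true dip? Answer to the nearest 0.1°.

The section is 30° from the strike.
tan δ = tan α / sin β = tan 57° / sin 30° = 1.5399 / 0.5000 = 3.0797
δ = arctan(3.0797) = 72.01°

72.0°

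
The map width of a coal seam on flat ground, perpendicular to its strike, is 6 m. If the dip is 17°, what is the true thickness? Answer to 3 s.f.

True thickness t = w · sin(dip) = 6 × sin 17°
t = 6 × 0.2924 = 1.754 m

1.75 m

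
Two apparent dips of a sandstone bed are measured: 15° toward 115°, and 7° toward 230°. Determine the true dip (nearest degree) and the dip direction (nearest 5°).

true dip 20°, dip direction 160°

Represent each trace as a vector plunging at its apparent dip toward its trend (east-north-up frame): v₁ = (0.875, -0.408, -0.259), v₂ = (-0.760, -0.638, -0.122).
n = v₁ × v₂ = (0.115, -0.303, 0.869) (taken with n_z > 0).
True dip = arccos(n_z / |n|) = arccos(0.9367) = 20.5°.
Dip direction = azimuth of (n_x, n_y) = atan2(0.115, -0.303) = 159°.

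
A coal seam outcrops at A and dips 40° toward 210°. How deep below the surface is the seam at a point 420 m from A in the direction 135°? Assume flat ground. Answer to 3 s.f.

The hole lies 75° from the dip direction, so the down-dip offset is 420 × cos 75° = 108.70 m.
Depth = down-dip offset × tan(dip) = 108.70 × tan 40° = 108.70 × 0.8391
Depth = 91.21 m

91.2 m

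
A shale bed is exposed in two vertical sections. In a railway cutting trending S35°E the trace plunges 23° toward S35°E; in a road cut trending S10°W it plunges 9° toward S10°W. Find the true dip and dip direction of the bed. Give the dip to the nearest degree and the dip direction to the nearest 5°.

true dip 25°, dip direction 120°

Each apparent-dip line lies in the plane. As unit vectors (x east, y north, z up), v₁ plunges 23°→S35°E and v₂ plunges 9°→S10°W.
Cross product v₁ × v₂ gives the pole to the plane: n ∝ (0.262, -0.150, 0.643).
Dip δ = arctan(|n_h|/n_z) = arctan(0.302/0.643) = 25.1°.
Dip direction = azimuth of (n_x, n_y) = atan2(0.262, -0.150) = 120°.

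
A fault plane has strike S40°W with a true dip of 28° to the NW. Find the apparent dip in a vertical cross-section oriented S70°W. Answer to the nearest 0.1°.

Angle between strike (S40°W) and section (S70°W): β = 30°.
tan α = tan 28° × sin 30° = 0.5317 × 0.5000 = 0.2659
α = arctan(0.2659) = 14.89°

14.9°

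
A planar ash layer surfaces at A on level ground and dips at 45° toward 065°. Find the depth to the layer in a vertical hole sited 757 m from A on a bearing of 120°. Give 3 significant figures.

The hole lies 55° from the dip direction, so the down-dip offset is 757 × cos 55° = 434.20 m.
Depth = down-dip offset × tan(dip) = 434.20 × tan 45° = 434.20 × 1.0000
Depth = 434.20 m

434 m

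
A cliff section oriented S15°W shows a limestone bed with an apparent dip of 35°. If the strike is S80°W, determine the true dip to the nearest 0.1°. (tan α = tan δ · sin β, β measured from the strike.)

The section is 65° from the strike.
tan(true dip) = tan 35° / sin 65° = 0.7726
δ = arctan(0.7726) = 37.69°

37.7°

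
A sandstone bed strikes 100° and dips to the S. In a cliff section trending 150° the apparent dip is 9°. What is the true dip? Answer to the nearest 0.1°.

β = acute angle between strike 100° and section 150° = 50°.
tan δ = tan α / sin β = tan 9° / sin 50° = 0.1584 / 0.7660 = 0.2068
δ = arctan(0.2068) = 11.68°

11.7°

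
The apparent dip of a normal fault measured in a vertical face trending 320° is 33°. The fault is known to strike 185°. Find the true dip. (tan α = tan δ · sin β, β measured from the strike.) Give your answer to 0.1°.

42.6°

The section is 45° from the strike.
tan(true dip) = tan 33° / sin 45° = 0.9184
δ = arctan(0.9184) = 42.56°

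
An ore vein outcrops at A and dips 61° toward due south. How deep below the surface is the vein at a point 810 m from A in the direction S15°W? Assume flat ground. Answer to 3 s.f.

1410 m

The hole lies 15° from the dip direction, so the down-dip offset is 810 × cos 15° = 782.40 m.
Depth = down-dip offset × tan(dip) = 782.40 × tan 61° = 782.40 × 1.8040
Depth = 1411.49 m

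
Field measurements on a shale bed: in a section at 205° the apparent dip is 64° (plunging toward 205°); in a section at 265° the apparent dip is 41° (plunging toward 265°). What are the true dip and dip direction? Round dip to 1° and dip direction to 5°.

The two traces are lines in the plane: v₁ = (sin 205°·cos 64°, cos 205°·cos 64°, −sin 64°), v₂ = (sin 265°·cos 41°, cos 265°·cos 41°, −sin 41°).
n = v₁ × v₂ = (-0.202, -0.554, 0.287) (taken with n_z > 0).
tan δ = √(n_x²+n_y²)/n_z = 0.590/0.287, so δ = 64.1°.
Dip direction = atan2(-0.202, -0.554) = 200° (azimuth of n's horizontal projection).

true dip 64°, dip direction 200°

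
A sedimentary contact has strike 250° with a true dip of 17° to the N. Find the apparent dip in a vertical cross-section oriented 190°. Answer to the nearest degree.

The strike is 250° and the section trends 190°; the acute angle between them is β = 60°.
tan(apparent dip) = tan 17° · sin 60° = 0.2648
apparent dip = arctan 0.2648 = 14.83°

15°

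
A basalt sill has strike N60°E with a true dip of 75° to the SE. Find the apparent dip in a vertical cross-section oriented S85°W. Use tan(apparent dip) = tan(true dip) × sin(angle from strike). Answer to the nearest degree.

Angle between strike (N60°E) and section (S85°W): β = 25°.
tan(apparent dip) = tan 75° · sin 25° = 1.5772
α = arctan(1.5772) = 57.62°

58°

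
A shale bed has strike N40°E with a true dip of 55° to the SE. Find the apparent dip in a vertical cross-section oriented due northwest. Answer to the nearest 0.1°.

The section lies 85° from the strike.
tan(apparent dip) = tan 55° · sin 85° = 1.4227
α = arctan(1.4227) = 54.90°

54.9°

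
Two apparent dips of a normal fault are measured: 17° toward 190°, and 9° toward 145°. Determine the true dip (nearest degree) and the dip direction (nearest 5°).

true dip 18°, dip direction 205°

Represent each trace as a vector plunging at its apparent dip toward its trend (east-north-up frame): v₁ = (-0.166, -0.942, -0.292), v₂ = (0.567, -0.809, -0.156).
Cross product v₁ × v₂ gives the pole to the plane: n ∝ (-0.089, -0.192, 0.668).
tan δ = √(n_x²+n_y²)/n_z = 0.211/0.668, so δ = 17.6°.
Dip direction = azimuth of (n_x, n_y) = atan2(-0.089, -0.192) = 205°.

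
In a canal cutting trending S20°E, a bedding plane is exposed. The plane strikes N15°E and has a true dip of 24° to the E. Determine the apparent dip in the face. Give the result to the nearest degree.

Angle between strike (N15°E) and section (S20°E): β = 35°.
tan α = tan 24° × sin 35° = 0.4452 × 0.5736 = 0.2554
apparent dip = arctan 0.2554 = 14.33°

14°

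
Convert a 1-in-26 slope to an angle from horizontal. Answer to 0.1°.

tan θ = 1/26 = 0.0385
θ = arctan(0.0385) = 2.20°

2.2°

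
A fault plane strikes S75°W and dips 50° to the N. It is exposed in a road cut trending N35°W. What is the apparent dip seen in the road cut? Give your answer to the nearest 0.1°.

Angle between strike (S75°W) and section (N35°W): β = 70°.
tan α = tan 50° × sin 70° = 1.1918 × 0.9397 = 1.1199
α = arctan(1.1199) = 48.24°

48.2°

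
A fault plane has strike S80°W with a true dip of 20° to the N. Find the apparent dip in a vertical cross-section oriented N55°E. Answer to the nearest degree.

Angle between strike (S80°W) and section (N55°E): β = 25°.
tan(apparent dip) = tan 20° · sin 25° = 0.1538
apparent dip = arctan 0.1538 = 8.74°

9°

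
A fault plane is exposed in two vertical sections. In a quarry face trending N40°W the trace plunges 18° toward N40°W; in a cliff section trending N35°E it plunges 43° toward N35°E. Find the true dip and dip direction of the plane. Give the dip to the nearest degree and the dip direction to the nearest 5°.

true dip 43°, dip direction 030°

The two traces are lines in the plane: v₁ = (sin 320°·cos 18°, cos 320°·cos 18°, −sin 18°), v₂ = (sin 35°·cos 43°, cos 35°·cos 43°, −sin 43°).
Cross product v₁ × v₂ gives the pole to the plane: n ∝ (0.312, 0.547, 0.672).
tan δ = √(n_x²+n_y²)/n_z = 0.629/0.672, so δ = 43.1°.
Dip direction = azimuth of (n_x, n_y) = atan2(0.312, 0.547) = 30°.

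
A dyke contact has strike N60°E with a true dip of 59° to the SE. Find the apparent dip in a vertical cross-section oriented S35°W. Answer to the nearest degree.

The strike is N60°E and the section trends S35°W; the acute angle between them is β = 25°.
tan α = tan 59° × sin 25° = 1.6643 × 0.4226 = 0.7034
α = arctan(0.7034) = 35.12°

35°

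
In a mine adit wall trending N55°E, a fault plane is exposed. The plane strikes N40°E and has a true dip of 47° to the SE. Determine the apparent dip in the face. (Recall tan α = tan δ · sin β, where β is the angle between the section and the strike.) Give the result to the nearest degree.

16°

The strike is N40°E and the section trends N55°E; the acute angle between them is β = 15°.
tan α = tan 47° × sin 15° = 1.0724 × 0.2588 = 0.2775
apparent dip = arctan 0.2775 = 15.51°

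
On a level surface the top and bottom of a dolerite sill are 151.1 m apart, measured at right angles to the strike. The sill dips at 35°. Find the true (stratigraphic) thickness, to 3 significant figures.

86.7 m

True thickness t = w · sin(dip) = 151.1 × sin 35°
t = 151.1 × 0.5736 = 86.667 m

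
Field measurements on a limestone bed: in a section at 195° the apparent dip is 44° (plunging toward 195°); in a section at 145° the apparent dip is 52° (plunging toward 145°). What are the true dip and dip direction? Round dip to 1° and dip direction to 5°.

true dip 52°, dip direction 155°

Each apparent-dip line lies in the plane. As unit vectors (x east, y north, z up), v₁ plunges 44°→195° and v₂ plunges 52°→145°.
The plane normal is n = v₁ × v₂ ∝ (0.197, -0.392, 0.339).
tan δ = √(n_x²+n_y²)/n_z = 0.439/0.339, so δ = 52.3°.
Dip direction = atan2(0.197, -0.392) = 153° (azimuth of n's horizontal projection).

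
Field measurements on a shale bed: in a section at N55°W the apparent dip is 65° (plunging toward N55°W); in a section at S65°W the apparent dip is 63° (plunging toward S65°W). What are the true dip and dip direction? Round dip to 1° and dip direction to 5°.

The two traces are lines in the plane: v₁ = (sin 305°·cos 65°, cos 305°·cos 65°, −sin 65°), v₂ = (sin 245°·cos 63°, cos 245°·cos 63°, −sin 63°).
Cross product v₁ × v₂ gives the pole to the plane: n ∝ (-0.390, 0.064, 0.166).
tan δ = √(n_x²+n_y²)/n_z = 0.395/0.166, so δ = 67.2°.
Dip direction = atan2(-0.390, 0.064) = 279° (azimuth of n's horizontal projection).

true dip 67°, dip direction 280°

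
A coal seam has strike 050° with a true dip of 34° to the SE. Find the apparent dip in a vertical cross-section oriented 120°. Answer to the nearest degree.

The section lies 70° from the strike.
tan α = tan 34° × sin 70° = 0.6745 × 0.9397 = 0.6338
apparent dip = arctan 0.6338 = 32.37°

32°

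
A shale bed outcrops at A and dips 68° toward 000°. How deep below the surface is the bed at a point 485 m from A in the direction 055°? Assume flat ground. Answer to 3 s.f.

The hole lies 55° from the dip direction, so the down-dip offset is 485 × cos 55° = 278.18 m.
Depth = down-dip offset × tan(dip) = 278.18 × tan 68° = 278.18 × 2.4751
Depth = 688.53 m

689 m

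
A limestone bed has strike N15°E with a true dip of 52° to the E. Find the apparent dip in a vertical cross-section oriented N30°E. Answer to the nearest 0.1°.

18.3°

Angle between strike (N15°E) and section (N30°E): β = 15°.
tan(apparent dip) = tan 52° · sin 15° = 0.3313
apparent dip = arctan 0.3313 = 18.33°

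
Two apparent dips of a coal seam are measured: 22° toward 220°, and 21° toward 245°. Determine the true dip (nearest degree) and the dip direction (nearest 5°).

true dip 22°, dip direction 225°

Represent each trace as a vector plunging at its apparent dip toward its trend (east-north-up frame): v₁ = (-0.596, -0.710, -0.375), v₂ = (-0.846, -0.395, -0.358).
n = v₁ × v₂ = (-0.107, -0.103, 0.366) (taken with n_z > 0).
True dip = arccos(n_z / |n|) = arccos(0.9265) = 22.1°.
Dip direction = atan2(-0.107, -0.103) = 226° (azimuth of n's horizontal projection).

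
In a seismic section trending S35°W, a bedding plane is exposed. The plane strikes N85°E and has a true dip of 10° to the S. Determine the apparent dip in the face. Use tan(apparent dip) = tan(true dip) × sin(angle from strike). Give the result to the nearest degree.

The strike is N85°E and the section trends S35°W; the acute angle between them is β = 50°.
tan(apparent dip) = tan 10° · sin 50° = 0.1351
α = arctan(0.1351) = 7.69°

8°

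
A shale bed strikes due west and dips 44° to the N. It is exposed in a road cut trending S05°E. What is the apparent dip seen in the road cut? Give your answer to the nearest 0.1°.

The section lies 85° from the strike.
tan α = tan 44° × sin 85° = 0.9657 × 0.9962 = 0.9620
α = arctan(0.9620) = 43.89°

43.9°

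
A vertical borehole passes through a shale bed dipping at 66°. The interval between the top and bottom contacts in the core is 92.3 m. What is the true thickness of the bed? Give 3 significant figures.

True thickness t = h · cos(dip) = 92.3 × cos 66°
t = 92.3 × 0.4067 = 37.542 m

37.5 m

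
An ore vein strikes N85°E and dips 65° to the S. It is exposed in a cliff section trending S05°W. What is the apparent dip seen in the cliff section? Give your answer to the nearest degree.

65°

The strike is N85°E and the section trends S05°W; the acute angle between them is β = 80°.
tan(apparent dip) = tan 65° · sin 80° = 2.1119
apparent dip = arctan 2.1119 = 64.66°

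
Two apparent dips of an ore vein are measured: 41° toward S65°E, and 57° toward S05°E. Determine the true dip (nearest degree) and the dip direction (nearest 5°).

true dip 57°, dip direction 170°

The two traces are lines in the plane: v₁ = (sin 115°·cos 41°, cos 115°·cos 41°, −sin 41°), v₂ = (sin 175°·cos 57°, cos 175°·cos 57°, −sin 57°).
The plane normal is n = v₁ × v₂ ∝ (0.088, -0.543, 0.356).
tan δ = √(n_x²+n_y²)/n_z = 0.550/0.356, so δ = 57.1°.
Dip direction = azimuth of (n_x, n_y) = atan2(0.088, -0.543) = 171°.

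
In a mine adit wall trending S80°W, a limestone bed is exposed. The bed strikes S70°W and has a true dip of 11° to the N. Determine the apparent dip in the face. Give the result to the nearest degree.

Angle between strike (S70°W) and section (S80°W): β = 10°.
tan(apparent dip) = tan 11° · sin 10° = 0.0338
α = arctan(0.0338) = 1.93°

2°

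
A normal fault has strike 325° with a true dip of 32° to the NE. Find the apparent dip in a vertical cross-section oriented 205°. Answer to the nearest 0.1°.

28.4°

Angle between strike (325°) and section (205°): β = 60°.
tan α = tan 32° × sin 60° = 0.6249 × 0.8660 = 0.5412
α = arctan(0.5412) = 28.42°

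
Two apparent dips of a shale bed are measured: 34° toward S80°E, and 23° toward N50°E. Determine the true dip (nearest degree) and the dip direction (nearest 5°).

true dip 34°, dip direction 100°

The two traces are lines in the plane: v₁ = (sin 100°·cos 34°, cos 100°·cos 34°, −sin 34°), v₂ = (sin 50°·cos 23°, cos 50°·cos 23°, −sin 23°).
n = v₁ × v₂ = (0.387, -0.075, 0.585) (taken with n_z > 0).
True dip = arccos(n_z / |n|) = arccos(0.8290) = 34.0°.
The horizontal component of n points toward azimuth atan2(n_x, n_y) = 101°, the dip direction.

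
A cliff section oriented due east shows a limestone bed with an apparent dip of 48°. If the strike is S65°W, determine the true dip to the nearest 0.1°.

69.2°

β = acute angle between strike S65°W and section due east = 25°.
tan δ = tan α / sin β = tan 48° / sin 25° = 1.1106 / 0.4226 = 2.6279
true dip = arctan 2.6279 = 69.17°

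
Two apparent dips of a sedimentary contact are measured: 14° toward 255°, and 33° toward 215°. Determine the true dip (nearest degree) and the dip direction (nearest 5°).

true dip 37°, dip direction 185°

Each apparent-dip line lies in the plane. As unit vectors (x east, y north, z up), v₁ plunges 14°→255° and v₂ plunges 33°→215°.
The plane normal is n = v₁ × v₂ ∝ (-0.029, -0.394, 0.523).
Dip δ = arctan(|n_h|/n_z) = arctan(0.395/0.523) = 37.1°.
Dip direction = atan2(-0.029, -0.394) = 184° (azimuth of n's horizontal projection).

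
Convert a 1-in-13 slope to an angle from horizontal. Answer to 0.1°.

4.4°

tan θ = 1/13 = 0.0769
θ = arctan(0.0769) = 4.40°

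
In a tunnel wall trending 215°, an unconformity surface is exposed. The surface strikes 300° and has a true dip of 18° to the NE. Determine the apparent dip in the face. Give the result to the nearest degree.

18°

Angle between strike (300°) and section (215°): β = 85°.
tan(apparent dip) = tan 18° · sin 85° = 0.3237
α = arctan(0.3237) = 17.94°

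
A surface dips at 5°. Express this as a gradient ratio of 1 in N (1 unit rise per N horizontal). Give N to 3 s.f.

1 in 11.4

1 : N means tan θ = 1/N, so N = 1/tan 5° = 1/0.0875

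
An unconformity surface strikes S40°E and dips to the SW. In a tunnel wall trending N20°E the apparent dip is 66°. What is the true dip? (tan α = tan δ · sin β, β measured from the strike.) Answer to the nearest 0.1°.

68.9°

The section is 60° from the strike.
tan δ = tan α / sin β = tan 66° / sin 60° = 2.2460 / 0.8660 = 2.5935
true dip = arctan 2.5935 = 68.91°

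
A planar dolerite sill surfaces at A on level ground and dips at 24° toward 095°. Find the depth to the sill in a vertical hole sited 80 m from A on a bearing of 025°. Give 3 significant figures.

12.2 m

The hole lies 70° from the dip direction, so the down-dip offset is 80 × cos 70° = 27.36 m.
Depth = down-dip offset × tan(dip) = 27.36 × tan 24° = 27.36 × 0.4452
Depth = 12.18 m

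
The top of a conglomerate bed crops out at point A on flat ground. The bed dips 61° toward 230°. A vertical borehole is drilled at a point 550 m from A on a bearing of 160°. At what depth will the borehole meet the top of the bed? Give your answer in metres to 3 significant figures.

The hole lies 70° from the dip direction, so the down-dip offset is 550 × cos 70° = 188.11 m.
Depth = down-dip offset × tan(dip) = 188.11 × tan 61° = 188.11 × 1.8040
Depth = 339.36 m

339 m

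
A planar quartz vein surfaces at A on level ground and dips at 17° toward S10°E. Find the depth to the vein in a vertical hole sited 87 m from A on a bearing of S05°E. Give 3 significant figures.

26.5 m

The hole lies 5° from the dip direction, so the down-dip offset is 87 × cos 5° = 86.67 m.
Depth = down-dip offset × tan(dip) = 86.67 × tan 17° = 86.67 × 0.3057
Depth = 26.50 m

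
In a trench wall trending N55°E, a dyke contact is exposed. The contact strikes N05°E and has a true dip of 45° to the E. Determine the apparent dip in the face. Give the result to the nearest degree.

Angle between strike (N05°E) and section (N55°E): β = 50°.
tan(apparent dip) = tan 45° · sin 50° = 0.7660
α = arctan(0.7660) = 37.45°

37°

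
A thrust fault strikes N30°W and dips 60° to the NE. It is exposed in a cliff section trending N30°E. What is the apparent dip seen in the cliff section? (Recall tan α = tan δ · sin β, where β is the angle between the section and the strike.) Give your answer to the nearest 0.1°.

56.3°

The section lies 60° from the strike.
tan α = tan 60° × sin 60° = 1.7321 × 0.8660 = 1.5000
apparent dip = arctan 1.5000 = 56.31°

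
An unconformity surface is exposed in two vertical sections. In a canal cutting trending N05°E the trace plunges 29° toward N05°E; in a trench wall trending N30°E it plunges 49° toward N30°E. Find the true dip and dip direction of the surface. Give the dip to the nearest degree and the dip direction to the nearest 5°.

true dip 58°, dip direction 075°

Represent each trace as a vector plunging at its apparent dip toward its trend (east-north-up frame): v₁ = (0.076, 0.871, -0.485), v₂ = (0.328, 0.568, -0.755).
n = v₁ × v₂ = (0.382, 0.102, 0.242) (taken with n_z > 0).
True dip = arccos(n_z / |n|) = arccos(0.5228) = 58.5°.
Dip direction = azimuth of (n_x, n_y) = atan2(0.382, 0.102) = 75°.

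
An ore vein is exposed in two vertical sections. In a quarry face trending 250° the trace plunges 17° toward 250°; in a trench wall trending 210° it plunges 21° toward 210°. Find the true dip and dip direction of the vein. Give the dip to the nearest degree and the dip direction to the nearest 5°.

true dip 21°, dip direction 215°

Each apparent-dip line lies in the plane. As unit vectors (x east, y north, z up), v₁ plunges 17°→250° and v₂ plunges 21°→210°.
The plane normal is n = v₁ × v₂ ∝ (-0.119, -0.186, 0.574).
tan δ = √(n_x²+n_y²)/n_z = 0.221/0.574, so δ = 21.0°.
Dip direction = azimuth of (n_x, n_y) = atan2(-0.119, -0.186) = 213°.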